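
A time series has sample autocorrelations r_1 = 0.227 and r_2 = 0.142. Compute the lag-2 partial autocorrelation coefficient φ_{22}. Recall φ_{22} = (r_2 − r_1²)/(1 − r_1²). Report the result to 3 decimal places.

φ_{22} = (r_2 − r_1²) / (1 − r_1²)
r_1² = (0.227)² = 0.051529
Numerator = 0.142 − 0.0515 = 0.0905; denominator = 1 − 0.0515 = 0.9485
φ_{22} = 0.0905 / 0.9485 = 0.095

0.095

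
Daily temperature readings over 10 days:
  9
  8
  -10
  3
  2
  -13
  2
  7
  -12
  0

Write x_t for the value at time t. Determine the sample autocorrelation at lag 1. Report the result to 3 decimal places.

Mean x̄ = (9 + 8 − 10 + 3 + 2 − 13 + 2 + 7 − 12 + 0)/10 = -0.4000
Numerator Σ_{t=1}^{9}(x_t−x̄)(x_{t+1}−x̄) = -159.3600
Denominator Σ(x_t−x̄)² = 622.4000
r_1 = -159.3600 / 622.4000 = -0.256

-0.256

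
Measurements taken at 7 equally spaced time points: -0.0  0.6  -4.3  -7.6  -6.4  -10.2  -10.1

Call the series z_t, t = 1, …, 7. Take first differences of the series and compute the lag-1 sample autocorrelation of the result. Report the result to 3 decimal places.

First differences Δz: 0.6, -4.9, -3.3, 1.2, -3.8, 0.1
Mean of differences = -1.6833
Numerator Σ(Δz_t−Δz̄)(Δz_{t+1}−Δz̄) = -16.6836
Denominator Σ(Δz_t−Δz̄)² = 34.1483
r_1(Δz) = -16.6836 / 34.1483 = -0.489

-0.489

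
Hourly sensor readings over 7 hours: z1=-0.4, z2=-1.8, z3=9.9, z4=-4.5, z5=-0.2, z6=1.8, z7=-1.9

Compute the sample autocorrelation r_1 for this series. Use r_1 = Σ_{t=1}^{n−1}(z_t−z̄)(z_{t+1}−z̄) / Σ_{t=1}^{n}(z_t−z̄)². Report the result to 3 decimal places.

-0.525

Mean z̄ = (-0.4 − 1.8 + 9.9 − 4.5 − 0.2 + 1.8 − 1.9)/7 = 0.4143
Deviations from mean: -0.8143, -2.2143, 9.4857, -4.9143, -0.6143, 1.3857, -2.3143
Numerator Σ_{t=1}^{6}(z_t−z̄)(z_{t+1}−z̄) = -66.8559
Denominator Σ(z_t−z̄)² = 127.3486
r_1 = -66.8559 / 127.3486 = -0.525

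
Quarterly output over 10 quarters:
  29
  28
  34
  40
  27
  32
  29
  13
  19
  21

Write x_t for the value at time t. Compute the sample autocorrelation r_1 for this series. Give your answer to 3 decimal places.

0.440

Mean x̄ = (29 + 28 + 34 + 40 + 27 + 32 + 29 + 13 + 19 + 21)/10 = 27.2000
Numerator Σ_{t=1}^{9}(x_t−x̄)(x_{t+1}−x̄) = 240.7600
Denominator Σ(x_t−x̄)² = 547.6000
r_1 = 240.7600 / 547.6000 = 0.440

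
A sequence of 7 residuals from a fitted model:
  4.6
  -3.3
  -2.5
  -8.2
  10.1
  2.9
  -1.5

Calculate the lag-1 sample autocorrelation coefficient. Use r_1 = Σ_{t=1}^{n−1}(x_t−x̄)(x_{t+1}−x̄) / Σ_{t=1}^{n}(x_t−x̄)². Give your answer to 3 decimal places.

Mean x̄ = (4.6 − 3.3 − 2.5 − 8.2 + 10.1 + 2.9 − 1.5)/7 = 0.3000
Deviations from mean: 4.3000, -3.6000, -2.8000, -8.5000, 9.8000, 2.6000, -1.8000
Σ(x_t−x̄)(x_{t+1}−x̄) = (-15.4800) + (10.0800) + (23.8000) + (-83.3000) + (25.4800) + (-4.6800) = -44.1000
Denominator Σ(x_t−x̄)² = 217.5800
r_1 = -44.1000 / 217.5800 = -0.203

-0.203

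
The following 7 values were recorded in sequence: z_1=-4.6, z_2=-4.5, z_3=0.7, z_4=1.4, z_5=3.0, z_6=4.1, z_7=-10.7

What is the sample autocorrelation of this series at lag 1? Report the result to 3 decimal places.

Mean z̄ = (-4.6 − 4.5 + 0.7 + 1.4 + 3.0 + 4.1 − 10.7)/7 = -1.5143
Σ(z_t−z̄)(z_{t+1}−z̄) = (9.2131) + (-6.6112) + (6.4531) + (13.1559) + (25.3445) + (-51.5712) = -4.0159
Denominator Σ(z_t−z̄)² = 168.1086
r_1 = -4.0159 / 168.1086 = -0.024

-0.024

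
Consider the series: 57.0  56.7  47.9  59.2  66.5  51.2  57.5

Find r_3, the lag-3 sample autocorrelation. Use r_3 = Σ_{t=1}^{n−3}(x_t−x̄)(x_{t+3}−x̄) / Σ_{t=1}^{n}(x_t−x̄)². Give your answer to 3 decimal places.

0.244

Mean x̄ = (57.0 + 56.7 + 47.9 + 59.2 + 66.5 + 51.2 + 57.5)/7 = 56.5714
Numerator Σ_{t=1}^{4}(x_t−x̄)(x_{t+3}−x̄) = 51.4218
Denominator Σ(x_t−x̄)² = 210.5943
r_3 = 51.4218 / 210.5943 = 0.244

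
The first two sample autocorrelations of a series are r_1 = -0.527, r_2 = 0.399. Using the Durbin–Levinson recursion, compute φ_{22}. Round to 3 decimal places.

0.168

φ_{22} = (r_2 − r_1²) / (1 − r_1²)
r_1² = (-0.527)² = 0.277729
Numerator = 0.399 − 0.2777 = 0.1213; denominator = 1 − 0.2777 = 0.7223
φ_{22} = 0.1213 / 0.7223 = 0.168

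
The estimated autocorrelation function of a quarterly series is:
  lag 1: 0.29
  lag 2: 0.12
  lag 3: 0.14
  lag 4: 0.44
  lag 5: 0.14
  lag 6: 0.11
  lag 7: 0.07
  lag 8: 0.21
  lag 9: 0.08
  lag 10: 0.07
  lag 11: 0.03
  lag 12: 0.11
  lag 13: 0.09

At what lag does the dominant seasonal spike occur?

The largest autocorrelation is r_4 = 0.44; the remaining lags stay at or below 0.29. The elevated value at lag 1 (0.29), dropping to 0.12 at lag 2, reflects decaying short-term dependence rather than seasonality.
The dominant spike at lag 4 indicates a seasonal period of 4.

4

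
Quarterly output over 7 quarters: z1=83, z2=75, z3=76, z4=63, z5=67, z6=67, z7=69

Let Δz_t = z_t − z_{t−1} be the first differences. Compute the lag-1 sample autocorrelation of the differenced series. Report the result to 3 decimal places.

-0.439

First differences Δz: -8, 1, -13, 4, 0, 2
Mean of differences = -2.3333
Numerator Σ(Δz_t−Δz̄)(Δz_{t+1}−Δz̄) = -97.1111
Denominator Σ(Δz_t−Δz̄)² = 221.3333
r_1(Δz) = -97.1111 / 221.3333 = -0.439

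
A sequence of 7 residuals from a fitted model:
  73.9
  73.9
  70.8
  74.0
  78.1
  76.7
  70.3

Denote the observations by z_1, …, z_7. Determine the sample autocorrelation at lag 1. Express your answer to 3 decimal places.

Mean z̄ = (73.9 + 73.9 + 70.8 + 74.0 + 78.1 + 76.7 + 70.3)/7 = 73.9571
Deviations from mean: -0.0571, -0.0571, -3.1571, 0.0429, 4.1429, 2.7429, -3.6571
Σ(z_t−z̄)(z_{t+1}−z̄) = (0.0033) + (0.1804) + (-0.1353) + (0.1776) + (11.3633) + (-10.0310) = 1.5582
Denominator Σ(z_t−z̄)² = 48.0371
r_1 = 1.5582 / 48.0371 = 0.032

0.032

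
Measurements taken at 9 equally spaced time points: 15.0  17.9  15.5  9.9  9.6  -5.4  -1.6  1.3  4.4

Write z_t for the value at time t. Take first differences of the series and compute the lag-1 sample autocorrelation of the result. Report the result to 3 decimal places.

-0.166

First differences Δz: 2.9, -2.4, -5.6, -0.3, -15.0, 3.8, 2.9, 3.1
Mean of differences = -1.3250
Numerator Σ(Δz_t−Δz̄)(Δz_{t+1}−Δz̄) = -48.0806
Denominator Σ(Δz_t−Δz̄)² = 289.0350
r_1(Δz) = -48.0806 / 289.0350 = -0.166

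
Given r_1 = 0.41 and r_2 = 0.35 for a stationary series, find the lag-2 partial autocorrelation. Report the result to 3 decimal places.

0.219

φ_{22} = (r_2 − r_1²) / (1 − r_1²)
r_1² = (0.41)² = 0.1681
Numerator = 0.35 − 0.1681 = 0.1819; denominator = 1 − 0.1681 = 0.8319
φ_{22} = 0.1819 / 0.8319 = 0.219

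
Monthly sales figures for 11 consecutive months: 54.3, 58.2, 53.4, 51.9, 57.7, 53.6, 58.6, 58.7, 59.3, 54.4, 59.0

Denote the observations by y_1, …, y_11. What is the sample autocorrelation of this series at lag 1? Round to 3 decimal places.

-0.143

Mean ȳ = (54.3 + 58.2 + 53.4 + 51.9 + 57.7 + 53.6 + 58.6 + 58.7 + 59.3 + 54.4 + 59.0)/11 = 56.2818
Numerator Σ_{t=1}^{10}(y_t−ȳ)(y_{t+1}−ȳ) = -10.8267
Denominator Σ(y_t−ȳ)² = 75.5764
r_1 = -10.8267 / 75.5764 = -0.143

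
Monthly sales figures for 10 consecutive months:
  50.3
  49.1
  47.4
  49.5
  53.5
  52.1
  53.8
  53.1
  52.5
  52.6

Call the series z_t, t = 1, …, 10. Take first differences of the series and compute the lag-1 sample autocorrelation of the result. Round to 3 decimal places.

First differences Δz: -1.2, -1.7, 2.1, 4.0, -1.4, 1.7, -0.7, -0.6, 0.1
Mean of differences = 0.2556
Numerator Σ(Δz_t−Δz̄)(Δz_{t+1}−Δz̄) = -2.8742
Denominator Σ(Δz_t−Δz̄)² = 29.8622
r_1(Δz) = -2.8742 / 29.8622 = -0.096

-0.096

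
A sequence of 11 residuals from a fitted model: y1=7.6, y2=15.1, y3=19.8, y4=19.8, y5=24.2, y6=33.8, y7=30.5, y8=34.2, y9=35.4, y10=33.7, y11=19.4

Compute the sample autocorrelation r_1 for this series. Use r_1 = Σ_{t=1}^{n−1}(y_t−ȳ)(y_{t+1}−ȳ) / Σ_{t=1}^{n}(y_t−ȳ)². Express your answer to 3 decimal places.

0.565

Mean ȳ = (7.6 + 15.1 + 19.8 + 19.8 + 24.2 + 33.8 + 30.5 + 34.2 + 35.4 + 33.7 + 19.4)/11 = 24.8636
Numerator Σ_{t=1}^{10}(y_t−ȳ)(y_{t+1}−ȳ) = 487.2532
Denominator Σ(y_t−ȳ)² = 862.8255
r_1 = 487.2532 / 862.8255 = 0.565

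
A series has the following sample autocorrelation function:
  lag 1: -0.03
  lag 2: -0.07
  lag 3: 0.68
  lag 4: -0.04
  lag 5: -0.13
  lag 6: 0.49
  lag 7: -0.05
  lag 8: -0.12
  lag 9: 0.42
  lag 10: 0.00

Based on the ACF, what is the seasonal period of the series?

3

The largest autocorrelation is r_3 = 0.68, with weaker echoes at lags 6 (0.49) and 9 (0.42); the remaining lags stay at or below 0.00.
The dominant spike at lag 3 indicates a seasonal period of 3.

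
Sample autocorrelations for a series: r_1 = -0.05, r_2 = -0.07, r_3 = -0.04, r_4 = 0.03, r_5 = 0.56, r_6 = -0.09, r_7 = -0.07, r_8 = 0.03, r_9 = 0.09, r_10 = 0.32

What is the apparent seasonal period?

5

The largest autocorrelation is r_5 = 0.56, with a weaker echo at lag 10 (0.32); the remaining lags stay at or below 0.09.
The dominant spike at lag 5 indicates a seasonal period of 5.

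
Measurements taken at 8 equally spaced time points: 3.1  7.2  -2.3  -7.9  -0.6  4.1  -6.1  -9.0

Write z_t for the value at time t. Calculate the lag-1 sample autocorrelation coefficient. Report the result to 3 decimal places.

0.185

Mean z̄ = (3.1 + 7.2 − 2.3 − 7.9 − 0.6 + 4.1 − 6.1 − 9.0)/8 = -1.4375
Deviations from mean: 4.5375, 8.6375, -0.8625, -6.4625, 0.8375, 5.5375, -4.6625, -7.5625
Numerator Σ_{t=1}^{7}(z_t−z̄)(z_{t+1}−z̄) = 45.9836
Denominator Σ(z_t−z̄)² = 247.9988
r_1 = 45.9836 / 247.9988 = 0.185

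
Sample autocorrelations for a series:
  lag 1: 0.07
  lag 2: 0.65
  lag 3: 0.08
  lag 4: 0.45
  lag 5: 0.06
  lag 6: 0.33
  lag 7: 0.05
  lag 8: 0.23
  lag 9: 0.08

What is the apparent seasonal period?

2

The largest autocorrelation is r_2 = 0.65, with weaker echoes at lags 4 (0.45), 6 (0.33) and 8 (0.23); the remaining lags stay at or below 0.08.
The dominant spike at lag 2 indicates a seasonal period of 2.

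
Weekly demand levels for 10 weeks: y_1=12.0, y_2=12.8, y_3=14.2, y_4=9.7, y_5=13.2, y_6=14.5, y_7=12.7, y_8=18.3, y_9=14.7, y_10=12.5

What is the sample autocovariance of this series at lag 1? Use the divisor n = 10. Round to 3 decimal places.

-0.126

Mean ȳ = (12.0 + 12.8 + 14.2 + 9.7 + 13.2 + 14.5 + 12.7 + 18.3 + 14.7 + 12.5)/10 = 13.4600
Σ_{t=1}^{9}(y_t−ȳ)(y_{t+1}−ȳ) = -1.2576
γ_1 = -1.2576 / 10 = -0.126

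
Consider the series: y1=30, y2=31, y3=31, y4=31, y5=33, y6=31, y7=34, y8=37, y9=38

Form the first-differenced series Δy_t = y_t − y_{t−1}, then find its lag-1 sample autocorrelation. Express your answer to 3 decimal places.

-0.250

First differences Δy: 1, 0, 0, 2, -2, 3, 3, 1
Mean of differences = 1.0000
Numerator Σ(Δy_t−Δȳ)(Δy_{t+1}−Δȳ) = -5.0000
Denominator Σ(Δy_t−Δȳ)² = 20.0000
r_1(Δy) = -5.0000 / 20.0000 = -0.250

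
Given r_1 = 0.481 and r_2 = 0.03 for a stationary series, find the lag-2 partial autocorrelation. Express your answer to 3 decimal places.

-0.262

φ_{22} = (r_2 − r_1²) / (1 − r_1²)
r_1² = (0.481)² = 0.231361
Numerator = 0.03 − 0.2314 = -0.2014; denominator = 1 − 0.2314 = 0.7686
φ_{22} = -0.2014 / 0.7686 = -0.262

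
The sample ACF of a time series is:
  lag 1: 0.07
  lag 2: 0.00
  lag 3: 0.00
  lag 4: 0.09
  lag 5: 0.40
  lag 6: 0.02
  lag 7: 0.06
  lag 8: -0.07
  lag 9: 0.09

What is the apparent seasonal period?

5

The largest autocorrelation is r_5 = 0.40; the remaining lags stay at or below 0.09.
The dominant spike at lag 5 indicates a seasonal period of 5.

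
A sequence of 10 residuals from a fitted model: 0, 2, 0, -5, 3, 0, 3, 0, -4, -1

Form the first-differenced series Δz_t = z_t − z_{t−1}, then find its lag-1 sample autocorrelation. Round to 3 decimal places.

First differences Δz: 2, -2, -5, 8, -3, 3, -3, -4, 3
Mean of differences = -0.1111
Numerator Σ(Δz_t−Δz̄)(Δz_{t+1}−Δz̄) = -76.6790
Denominator Σ(Δz_t−Δz̄)² = 148.8889
r_1(Δz) = -76.6790 / 148.8889 = -0.515

-0.515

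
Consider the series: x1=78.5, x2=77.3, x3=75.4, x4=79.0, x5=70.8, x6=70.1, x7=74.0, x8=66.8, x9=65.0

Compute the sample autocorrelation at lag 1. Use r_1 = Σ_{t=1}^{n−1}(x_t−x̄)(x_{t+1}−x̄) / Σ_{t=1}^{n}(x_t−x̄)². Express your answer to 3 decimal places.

Mean x̄ = (78.5 + 77.3 + 75.4 + 79.0 + 70.8 + 70.1 + 74.0 + 66.8 + 65.0)/9 = 72.9889
Numerator Σ_{t=1}^{8}(x_t−x̄)(x_{t+1}−x̄) = 82.0765
Denominator Σ(x_t−x̄)² = 207.1889
r_1 = 82.0765 / 207.1889 = 0.396

0.396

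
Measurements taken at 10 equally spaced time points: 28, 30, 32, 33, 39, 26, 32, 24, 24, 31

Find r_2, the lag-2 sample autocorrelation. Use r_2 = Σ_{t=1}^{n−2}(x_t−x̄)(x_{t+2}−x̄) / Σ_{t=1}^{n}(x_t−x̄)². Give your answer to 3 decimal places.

0.139

Mean x̄ = (28 + 30 + 32 + 33 + 39 + 26 + 32 + 24 + 24 + 31)/10 = 29.9000
Numerator Σ_{t=1}^{8}(x_t−x̄)(x_{t+2}−x̄) = 26.5800
Denominator Σ(x_t−x̄)² = 190.9000
r_2 = 26.5800 / 190.9000 = 0.139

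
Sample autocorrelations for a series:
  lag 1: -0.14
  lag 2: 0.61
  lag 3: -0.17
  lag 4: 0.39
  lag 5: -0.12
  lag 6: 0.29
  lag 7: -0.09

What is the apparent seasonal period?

2

The largest autocorrelation is r_2 = 0.61, with weaker echoes at lags 4 (0.39) and 6 (0.29); the remaining lags stay at or below -0.09.
The dominant spike at lag 2 indicates a seasonal period of 2.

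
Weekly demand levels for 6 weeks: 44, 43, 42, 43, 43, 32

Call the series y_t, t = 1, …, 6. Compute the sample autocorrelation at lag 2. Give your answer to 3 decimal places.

Mean ȳ = (44 + 43 + 42 + 43 + 43 + 32)/6 = 41.1667
Deviations from mean: 2.8333, 1.8333, 0.8333, 1.8333, 1.8333, -9.1667
Numerator Σ_{t=1}^{4}(y_t−ȳ)(y_{t+2}−ȳ) = -9.5556
Denominator Σ(y_t−ȳ)² = 102.8333
r_2 = -9.5556 / 102.8333 = -0.093

-0.093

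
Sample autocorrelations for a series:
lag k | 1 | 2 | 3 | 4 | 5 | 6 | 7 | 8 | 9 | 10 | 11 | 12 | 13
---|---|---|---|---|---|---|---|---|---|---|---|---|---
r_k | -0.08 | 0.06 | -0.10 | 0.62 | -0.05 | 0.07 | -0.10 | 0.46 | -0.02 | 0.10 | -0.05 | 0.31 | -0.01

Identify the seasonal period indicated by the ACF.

The largest autocorrelation is r_4 = 0.62, with weaker echoes at lags 8 (0.46) and 12 (0.31); the remaining lags stay at or below 0.10.
The dominant spike at lag 4 indicates a seasonal period of 4.

4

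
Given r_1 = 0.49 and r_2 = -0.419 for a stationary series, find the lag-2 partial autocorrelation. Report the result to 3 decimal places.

φ_{22} = (r_2 − r_1²) / (1 − r_1²)
r_1² = (0.49)² = 0.2401
Numerator = -0.419 − 0.2401 = -0.6591; denominator = 1 − 0.2401 = 0.7599
φ_{22} = -0.6591 / 0.7599 = -0.867

-0.867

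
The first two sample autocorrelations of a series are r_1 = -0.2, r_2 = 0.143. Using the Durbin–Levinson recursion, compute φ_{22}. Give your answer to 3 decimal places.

0.107

φ_{22} = (r_2 − r_1²) / (1 − r_1²)
r_1² = (-0.2)² = 0.04
Numerator = 0.143 − 0.0400 = 0.1030; denominator = 1 − 0.0400 = 0.9600
φ_{22} = 0.1030 / 0.9600 = 0.107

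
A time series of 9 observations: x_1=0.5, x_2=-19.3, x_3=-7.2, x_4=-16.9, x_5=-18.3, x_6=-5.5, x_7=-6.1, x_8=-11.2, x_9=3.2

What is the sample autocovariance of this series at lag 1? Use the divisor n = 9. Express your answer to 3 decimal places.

Mean x̄ = (0.5 − 19.3 − 7.2 − 16.9 − 18.3 − 5.5 − 6.1 − 11.2 + 3.2)/9 = -8.9778
Σ_{t=1}^{8}(x_t−x̄)(x_{t+1}−x̄) = -112.2827
γ_1 = -112.2827 / 9 = -12.476

-12.476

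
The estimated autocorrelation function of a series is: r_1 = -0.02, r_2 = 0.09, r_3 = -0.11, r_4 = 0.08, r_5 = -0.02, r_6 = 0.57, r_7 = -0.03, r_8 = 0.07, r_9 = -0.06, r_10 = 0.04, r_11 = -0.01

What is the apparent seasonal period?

6

The largest autocorrelation is r_6 = 0.57; the remaining lags stay at or below 0.09.
The dominant spike at lag 6 indicates a seasonal period of 6.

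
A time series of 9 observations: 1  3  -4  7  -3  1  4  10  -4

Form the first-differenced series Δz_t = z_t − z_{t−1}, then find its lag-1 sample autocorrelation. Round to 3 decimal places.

First differences Δz: 2, -7, 11, -10, 4, 3, 6, -14
Mean of differences = -0.6250
Numerator Σ(Δz_t−Δz̄)(Δz_{t+1}−Δz̄) = -291.0156
Denominator Σ(Δz_t−Δz̄)² = 527.8750
r_1(Δz) = -291.0156 / 527.8750 = -0.551

-0.551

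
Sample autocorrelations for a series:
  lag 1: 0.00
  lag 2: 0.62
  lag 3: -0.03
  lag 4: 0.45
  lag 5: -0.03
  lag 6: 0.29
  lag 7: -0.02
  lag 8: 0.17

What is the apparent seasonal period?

2

The largest autocorrelation is r_2 = 0.62, with weaker echoes at lags 4 (0.45), 6 (0.29) and 8 (0.17); the remaining lags stay at or below 0.00.
The dominant spike at lag 2 indicates a seasonal period of 2.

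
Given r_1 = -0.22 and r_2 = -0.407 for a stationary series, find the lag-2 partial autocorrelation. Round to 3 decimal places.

-0.479

φ_{22} = (r_2 − r_1²) / (1 − r_1²)
r_1² = (-0.22)² = 0.0484
Numerator = -0.407 − 0.0484 = -0.4554; denominator = 1 − 0.0484 = 0.9516
φ_{22} = -0.4554 / 0.9516 = -0.479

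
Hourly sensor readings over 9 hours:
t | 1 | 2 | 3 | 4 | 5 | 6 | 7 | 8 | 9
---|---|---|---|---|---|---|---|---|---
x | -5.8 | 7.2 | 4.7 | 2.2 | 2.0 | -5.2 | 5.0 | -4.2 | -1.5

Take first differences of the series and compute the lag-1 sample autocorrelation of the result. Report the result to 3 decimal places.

First differences Δx: 13.0, -2.5, -2.5, -0.2, -7.2, 10.2, -9.2, 2.7
Mean of differences = 0.5375
Numerator Σ(Δx_t−Δx̄)(Δx_{t+1}−Δx̄) = -210.5914
Denominator Σ(Δx_t−Δx̄)² = 427.0388
r_1(Δx) = -210.5914 / 427.0388 = -0.493

-0.493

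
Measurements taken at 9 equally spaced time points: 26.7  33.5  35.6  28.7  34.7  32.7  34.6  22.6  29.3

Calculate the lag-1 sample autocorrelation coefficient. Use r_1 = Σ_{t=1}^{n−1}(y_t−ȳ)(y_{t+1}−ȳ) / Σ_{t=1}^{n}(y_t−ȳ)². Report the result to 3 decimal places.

-0.140

Mean ȳ = (26.7 + 33.5 + 35.6 + 28.7 + 34.7 + 32.7 + 34.6 + 22.6 + 29.3)/9 = 30.9333
Numerator Σ_{t=1}^{8}(y_t−ȳ)(y_{t+1}−ȳ) = -21.5344
Denominator Σ(y_t−ȳ)² = 154.1400
r_1 = -21.5344 / 154.1400 = -0.140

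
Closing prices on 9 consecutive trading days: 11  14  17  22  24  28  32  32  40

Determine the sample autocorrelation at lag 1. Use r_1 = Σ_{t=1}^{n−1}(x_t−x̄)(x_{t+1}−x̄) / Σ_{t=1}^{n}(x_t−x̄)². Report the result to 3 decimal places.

0.607

Mean x̄ = (11 + 14 + 17 + 22 + 24 + 28 + 32 + 32 + 40)/9 = 24.4444
Numerator Σ_{t=1}^{8}(x_t−x̄)(x_{t+1}−x̄) = 437.3580
Denominator Σ(x_t−x̄)² = 720.2222
r_1 = 437.3580 / 720.2222 = 0.607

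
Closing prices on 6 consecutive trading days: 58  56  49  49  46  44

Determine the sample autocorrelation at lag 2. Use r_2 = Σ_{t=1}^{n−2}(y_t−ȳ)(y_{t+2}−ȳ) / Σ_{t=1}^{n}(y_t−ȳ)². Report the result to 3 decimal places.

Mean ȳ = (58 + 56 + 49 + 49 + 46 + 44)/6 = 50.3333
Σ(y_t−ȳ)(y_{t+2}−ȳ) = (-10.2222) + (-7.5556) + (5.7778) + (8.4444) = -3.5556
Denominator Σ(y_t−ȳ)² = 153.3333
r_2 = -3.5556 / 153.3333 = -0.023

-0.023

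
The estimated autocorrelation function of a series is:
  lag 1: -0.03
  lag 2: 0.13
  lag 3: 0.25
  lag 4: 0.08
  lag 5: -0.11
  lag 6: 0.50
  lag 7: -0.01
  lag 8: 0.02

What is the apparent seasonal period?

The largest autocorrelation is r_6 = 0.50; the remaining lags stay at or below 0.25.
The dominant spike at lag 6 indicates a seasonal period of 6.

6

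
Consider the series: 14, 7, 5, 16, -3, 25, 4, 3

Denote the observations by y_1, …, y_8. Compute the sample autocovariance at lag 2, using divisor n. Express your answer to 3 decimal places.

11.355

Mean ȳ = (14 + 7 + 5 + 16 − 3 + 25 + 4 + 3)/8 = 8.8750
Σ_{t=1}^{6}(y_t−ȳ)(y_{t+2}−ȳ) = 90.8438
γ_2 = 90.8438 / 8 = 11.355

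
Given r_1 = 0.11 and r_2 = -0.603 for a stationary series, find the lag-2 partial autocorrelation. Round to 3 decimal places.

-0.623

φ_{22} = (r_2 − r_1²) / (1 − r_1²)
r_1² = (0.11)² = 0.0121
Numerator = -0.603 − 0.0121 = -0.6151; denominator = 1 − 0.0121 = 0.9879
φ_{22} = -0.6151 / 0.9879 = -0.623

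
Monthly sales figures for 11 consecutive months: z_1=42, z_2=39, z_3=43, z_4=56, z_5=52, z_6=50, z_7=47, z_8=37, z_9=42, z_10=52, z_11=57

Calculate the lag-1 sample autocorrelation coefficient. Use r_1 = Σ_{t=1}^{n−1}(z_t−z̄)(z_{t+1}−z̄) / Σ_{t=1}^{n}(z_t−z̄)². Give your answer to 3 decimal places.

0.364

Mean z̄ = (42 + 39 + 43 + 56 + 52 + 50 + 47 + 37 + 42 + 52 + 57)/11 = 47.0000
Numerator Σ_{t=1}^{10}(z_t−z̄)(z_{t+1}−z̄) = 171.0000
Denominator Σ(z_t−z̄)² = 470.0000
r_1 = 171.0000 / 470.0000 = 0.364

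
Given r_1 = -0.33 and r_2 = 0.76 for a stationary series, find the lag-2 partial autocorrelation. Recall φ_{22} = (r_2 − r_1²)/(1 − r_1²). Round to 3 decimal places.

φ_{22} = (r_2 − r_1²) / (1 − r_1²)
r_1² = (-0.33)² = 0.1089
Numerator = 0.76 − 0.1089 = 0.6511; denominator = 1 − 0.1089 = 0.8911
φ_{22} = 0.6511 / 0.8911 = 0.731

0.731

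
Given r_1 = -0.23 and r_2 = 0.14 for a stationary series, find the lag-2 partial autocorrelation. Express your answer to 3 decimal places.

φ_{22} = (r_2 − r_1²) / (1 − r_1²)
r_1² = (-0.23)² = 0.0529
Numerator = 0.14 − 0.0529 = 0.0871; denominator = 1 − 0.0529 = 0.9471
φ_{22} = 0.0871 / 0.9471 = 0.092

0.092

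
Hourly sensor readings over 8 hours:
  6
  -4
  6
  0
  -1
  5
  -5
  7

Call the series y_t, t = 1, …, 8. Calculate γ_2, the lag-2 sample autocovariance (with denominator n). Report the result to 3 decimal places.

5.797

Mean ȳ = (6 − 4 + 6 + 0 − 1 + 5 − 5 + 7)/8 = 1.7500
Σ_{t=1}^{6}(y_t−ȳ)(y_{t+2}−ȳ) = 46.3750
γ_2 = 46.3750 / 8 = 5.797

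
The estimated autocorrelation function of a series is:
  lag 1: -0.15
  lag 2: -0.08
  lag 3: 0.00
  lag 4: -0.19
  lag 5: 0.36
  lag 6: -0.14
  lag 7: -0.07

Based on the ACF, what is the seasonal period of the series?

5

The largest autocorrelation is r_5 = 0.36; the remaining lags stay at or below 0.00.
The dominant spike at lag 5 indicates a seasonal period of 5.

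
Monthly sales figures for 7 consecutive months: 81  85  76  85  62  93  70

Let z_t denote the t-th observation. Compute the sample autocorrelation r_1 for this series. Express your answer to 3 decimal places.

-0.752

Mean z̄ = (81 + 85 + 76 + 85 + 62 + 93 + 70)/7 = 78.8571
Deviations from mean: 2.1429, 6.1429, -2.8571, 6.1429, -16.8571, 14.1429, -8.8571
Σ(z_t−z̄)(z_{t+1}−z̄) = (13.1633) + (-17.5510) + (-17.5510) + (-103.5510) + (-238.4082) + (-125.2653) = -489.1633
Denominator Σ(z_t−z̄)² = 650.8571
r_1 = -489.1633 / 650.8571 = -0.752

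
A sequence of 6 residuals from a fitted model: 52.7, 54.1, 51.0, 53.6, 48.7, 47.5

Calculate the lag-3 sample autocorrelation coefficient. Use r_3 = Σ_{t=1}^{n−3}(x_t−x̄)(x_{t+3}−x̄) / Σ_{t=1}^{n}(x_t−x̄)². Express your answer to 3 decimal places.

Mean x̄ = (52.7 + 54.1 + 51.0 + 53.6 + 48.7 + 47.5)/6 = 51.2667
Deviations from mean: 1.4333, 2.8333, -0.2667, 2.3333, -2.5667, -3.7667
Numerator Σ_{t=1}^{3}(x_t−x̄)(x_{t+3}−x̄) = -2.9233
Denominator Σ(x_t−x̄)² = 36.3733
r_3 = -2.9233 / 36.3733 = -0.080

-0.080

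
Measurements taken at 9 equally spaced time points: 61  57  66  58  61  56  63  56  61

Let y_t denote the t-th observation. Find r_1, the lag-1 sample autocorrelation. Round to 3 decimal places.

Mean ȳ = (61 + 57 + 66 + 58 + 61 + 56 + 63 + 56 + 61)/9 = 59.8889
Numerator Σ_{t=1}^{8}(y_t−ȳ)(y_{t+1}−ȳ) = -67.3457
Denominator Σ(y_t−ȳ)² = 92.8889
r_1 = -67.3457 / 92.8889 = -0.725

-0.725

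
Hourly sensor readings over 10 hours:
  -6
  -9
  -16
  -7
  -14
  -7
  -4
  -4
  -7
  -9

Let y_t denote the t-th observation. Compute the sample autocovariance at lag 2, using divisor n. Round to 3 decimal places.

1.062

Mean ȳ = (-6 − 9 − 16 − 7 − 14 − 7 − 4 − 4 − 7 − 9)/10 = -8.3000
Σ_{t=1}^{8}(y_t−ȳ)(y_{t+2}−ȳ) = 10.6200
γ_2 = 10.6200 / 10 = 1.062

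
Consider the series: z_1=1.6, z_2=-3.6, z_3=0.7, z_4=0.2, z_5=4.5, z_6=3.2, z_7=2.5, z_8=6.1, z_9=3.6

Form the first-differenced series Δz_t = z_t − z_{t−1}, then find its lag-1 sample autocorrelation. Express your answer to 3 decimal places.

First differences Δz: -5.2, 4.3, -0.5, 4.3, -1.3, -0.7, 3.6, -2.5
Mean of differences = 0.2500
Numerator Σ(Δz_t−Δz̄)(Δz_{t+1}−Δz̄) = -45.3475
Denominator Σ(Δz_t−Δz̄)² = 85.1600
r_1(Δz) = -45.3475 / 85.1600 = -0.532

-0.532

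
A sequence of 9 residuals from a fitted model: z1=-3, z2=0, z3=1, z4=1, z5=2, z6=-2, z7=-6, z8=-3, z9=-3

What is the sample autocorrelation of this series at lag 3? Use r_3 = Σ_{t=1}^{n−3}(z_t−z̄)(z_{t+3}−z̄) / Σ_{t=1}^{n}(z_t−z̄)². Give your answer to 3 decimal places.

-0.292

Mean z̄ = (-3 + 0 + 1 + 1 + 2 − 2 − 6 − 3 − 3)/9 = -1.4444
Σ(z_t−z̄)(z_{t+3}−z̄) = (-3.8025) + (4.9753) + (-1.3580) + (-11.1358) + (-5.3580) + (0.8642) = -15.8148
Denominator Σ(z_t−z̄)² = 54.2222
r_3 = -15.8148 / 54.2222 = -0.292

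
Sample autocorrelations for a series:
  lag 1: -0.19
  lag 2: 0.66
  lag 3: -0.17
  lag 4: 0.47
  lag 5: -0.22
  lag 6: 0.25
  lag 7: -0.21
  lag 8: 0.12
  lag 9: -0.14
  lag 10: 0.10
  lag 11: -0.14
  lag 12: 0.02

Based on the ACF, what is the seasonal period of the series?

2

The largest autocorrelation is r_2 = 0.66, with weaker echoes at lags 4 (0.47) and 6 (0.25); the remaining lags stay at or below 0.12.
The dominant spike at lag 2 indicates a seasonal period of 2.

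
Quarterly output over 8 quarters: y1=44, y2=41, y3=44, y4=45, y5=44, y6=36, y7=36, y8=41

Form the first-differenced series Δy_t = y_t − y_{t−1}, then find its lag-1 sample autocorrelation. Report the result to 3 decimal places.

-0.012

First differences Δy: -3, 3, 1, -1, -8, 0, 5
Mean of differences = -0.4286
Numerator Σ(Δy_t−Δȳ)(Δy_{t+1}−Δȳ) = -1.3265
Denominator Σ(Δy_t−Δȳ)² = 107.7143
r_1(Δy) = -1.3265 / 107.7143 = -0.012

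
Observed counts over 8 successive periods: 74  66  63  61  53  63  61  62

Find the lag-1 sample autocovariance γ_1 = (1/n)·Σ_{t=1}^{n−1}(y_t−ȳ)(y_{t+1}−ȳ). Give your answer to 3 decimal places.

6.701

Mean ȳ = (74 + 66 + 63 + 61 + 53 + 63 + 61 + 62)/8 = 62.8750
Σ_{t=1}^{7}(y_t−ȳ)(y_{t+1}−ȳ) = 53.6094
γ_1 = 53.6094 / 8 = 6.701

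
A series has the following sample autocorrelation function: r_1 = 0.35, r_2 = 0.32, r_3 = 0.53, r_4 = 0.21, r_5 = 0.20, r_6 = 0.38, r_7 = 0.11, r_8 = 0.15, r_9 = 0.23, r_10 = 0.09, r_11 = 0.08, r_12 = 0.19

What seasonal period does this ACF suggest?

The largest autocorrelation is r_3 = 0.53, with a weaker echo at lag 6 (0.38); the remaining lags stay at or below 0.35. The elevated value at lag 1 (0.35), dropping to 0.32 at lag 2, reflects decaying short-term dependence rather than seasonality.
The dominant spike at lag 3 indicates a seasonal period of 3.

3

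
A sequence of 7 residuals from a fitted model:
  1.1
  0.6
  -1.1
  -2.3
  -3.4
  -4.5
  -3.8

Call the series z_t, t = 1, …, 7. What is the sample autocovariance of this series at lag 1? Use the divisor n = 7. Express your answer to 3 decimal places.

Mean z̄ = (1.1 + 0.6 − 1.1 − 2.3 − 3.4 − 4.5 − 3.8)/7 = -1.9143
Σ_{t=1}^{6}(z_t−z̄)(z_{t+1}−z̄) = 18.6027
γ_1 = 18.6027 / 7 = 2.658

2.658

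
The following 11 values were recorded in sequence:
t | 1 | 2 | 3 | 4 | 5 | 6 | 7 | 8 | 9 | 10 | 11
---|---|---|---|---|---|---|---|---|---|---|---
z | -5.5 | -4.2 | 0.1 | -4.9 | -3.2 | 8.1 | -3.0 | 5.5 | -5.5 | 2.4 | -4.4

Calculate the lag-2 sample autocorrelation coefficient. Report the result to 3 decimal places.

Mean z̄ = (-5.5 − 4.2 + 0.1 − 4.9 − 3.2 + 8.1 − 3.0 + 5.5 − 5.5 + 2.4 − 4.4)/11 = -1.3273
Numerator Σ_{t=1}^{9}(z_t−z̄)(z_{t+2}−z̄) = 80.6976
Denominator Σ(z_t−z̄)² = 223.0018
r_2 = 80.6976 / 223.0018 = 0.362

0.362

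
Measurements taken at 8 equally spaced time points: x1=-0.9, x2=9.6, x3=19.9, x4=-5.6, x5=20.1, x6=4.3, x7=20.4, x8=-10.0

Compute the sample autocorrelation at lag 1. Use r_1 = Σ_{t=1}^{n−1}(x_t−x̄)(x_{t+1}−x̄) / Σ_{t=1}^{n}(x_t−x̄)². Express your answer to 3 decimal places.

Mean x̄ = (-0.9 + 9.6 + 19.9 − 5.6 + 20.1 + 4.3 + 20.4 − 10.0)/8 = 7.2250
Deviations from mean: -8.1250, 2.3750, 12.6750, -12.8250, 12.8750, -2.9250, 13.1750, -17.2250
Numerator Σ_{t=1}^{7}(x_t−x̄)(x_{t+1}−x̄) = -620.0081
Denominator Σ(x_t−x̄)² = 1041.3950
r_1 = -620.0081 / 1041.3950 = -0.595

-0.595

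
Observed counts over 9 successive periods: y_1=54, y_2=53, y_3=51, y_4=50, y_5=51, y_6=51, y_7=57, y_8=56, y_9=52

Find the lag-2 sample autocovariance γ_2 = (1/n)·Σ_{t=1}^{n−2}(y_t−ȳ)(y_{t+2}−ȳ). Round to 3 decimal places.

-1.246

Mean ȳ = (54 + 53 + 51 + 50 + 51 + 51 + 57 + 56 + 52)/9 = 52.7778
Σ_{t=1}^{7}(y_t−ȳ)(y_{t+2}−ȳ) = -11.2099
γ_2 = -11.2099 / 9 = -1.246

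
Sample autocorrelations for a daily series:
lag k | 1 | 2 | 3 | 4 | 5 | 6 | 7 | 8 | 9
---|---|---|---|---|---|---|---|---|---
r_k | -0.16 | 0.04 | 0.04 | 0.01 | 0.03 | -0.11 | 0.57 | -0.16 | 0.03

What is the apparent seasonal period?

The largest autocorrelation is r_7 = 0.57; the remaining lags stay at or below 0.04.
The dominant spike at lag 7 indicates a seasonal period of 7.

7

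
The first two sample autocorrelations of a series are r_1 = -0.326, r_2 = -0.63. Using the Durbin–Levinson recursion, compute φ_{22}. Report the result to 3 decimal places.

-0.824

φ_{22} = (r_2 − r_1²) / (1 − r_1²)
r_1² = (-0.326)² = 0.106276
Numerator = -0.63 − 0.1063 = -0.7363; denominator = 1 − 0.1063 = 0.8937
φ_{22} = -0.7363 / 0.8937 = -0.824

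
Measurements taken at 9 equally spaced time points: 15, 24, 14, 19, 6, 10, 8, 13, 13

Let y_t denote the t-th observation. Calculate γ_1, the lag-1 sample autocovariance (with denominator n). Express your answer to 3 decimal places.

3.447

Mean ȳ = (15 + 24 + 14 + 19 + 6 + 10 + 8 + 13 + 13)/9 = 13.5556
Σ_{t=1}^{8}(y_t−ȳ)(y_{t+1}−ȳ) = 31.0247
γ_1 = 31.0247 / 9 = 3.447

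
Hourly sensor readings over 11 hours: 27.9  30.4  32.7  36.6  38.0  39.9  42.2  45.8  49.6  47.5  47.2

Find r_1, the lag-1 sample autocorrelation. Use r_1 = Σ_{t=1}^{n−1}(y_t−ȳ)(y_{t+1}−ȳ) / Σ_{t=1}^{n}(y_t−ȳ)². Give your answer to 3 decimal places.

Mean ȳ = (27.9 + 30.4 + 32.7 + 36.6 + 38.0 + 39.9 + 42.2 + 45.8 + 49.6 + 47.5 + 47.2)/11 = 39.8000
Numerator Σ_{t=1}^{10}(y_t−ȳ)(y_{t+1}−ȳ) = 412.7800
Denominator Σ(y_t−ȳ)² = 545.7200
r_1 = 412.7800 / 545.7200 = 0.756

0.756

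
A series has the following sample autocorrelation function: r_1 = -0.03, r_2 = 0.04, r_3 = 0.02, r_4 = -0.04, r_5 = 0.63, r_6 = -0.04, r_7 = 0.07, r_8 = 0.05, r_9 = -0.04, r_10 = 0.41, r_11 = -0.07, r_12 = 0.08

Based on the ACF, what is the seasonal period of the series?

The largest autocorrelation is r_5 = 0.63, with a weaker echo at lag 10 (0.41); the remaining lags stay at or below 0.08.
The dominant spike at lag 5 indicates a seasonal period of 5.

5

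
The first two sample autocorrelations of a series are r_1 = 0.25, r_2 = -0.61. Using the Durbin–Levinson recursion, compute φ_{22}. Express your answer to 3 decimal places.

φ_{22} = (r_2 − r_1²) / (1 − r_1²)
r_1² = (0.25)² = 0.0625
Numerator = -0.61 − 0.0625 = -0.6725; denominator = 1 − 0.0625 = 0.9375
φ_{22} = -0.6725 / 0.9375 = -0.717

-0.717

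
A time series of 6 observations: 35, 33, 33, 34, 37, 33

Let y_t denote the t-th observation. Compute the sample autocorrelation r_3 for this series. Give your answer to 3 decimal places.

-0.162

Mean ȳ = (35 + 33 + 33 + 34 + 37 + 33)/6 = 34.1667
Σ(y_t−ȳ)(y_{t+3}−ȳ) = (-0.1389) + (-3.3056) + (1.3611) = -2.0833
Denominator Σ(y_t−ȳ)² = 12.8333
r_3 = -2.0833 / 12.8333 = -0.162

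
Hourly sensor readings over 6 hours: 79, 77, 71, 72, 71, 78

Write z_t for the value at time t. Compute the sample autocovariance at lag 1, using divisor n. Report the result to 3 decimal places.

1.481

Mean z̄ = (79 + 77 + 71 + 72 + 71 + 78)/6 = 74.6667
Deviations: 4.3333, 2.3333, -3.6667, -2.6667, -3.6667, 3.3333
Σ_{t=1}^{5}(z_t−z̄)(z_{t+1}−z̄) = 8.8889
γ_1 = 8.8889 / 6 = 1.481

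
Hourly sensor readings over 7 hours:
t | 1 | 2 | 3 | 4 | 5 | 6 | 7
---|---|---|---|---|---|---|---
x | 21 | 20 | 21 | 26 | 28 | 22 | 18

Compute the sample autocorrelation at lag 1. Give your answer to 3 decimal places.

0.298

Mean x̄ = (21 + 20 + 21 + 26 + 28 + 22 + 18)/7 = 22.2857
Deviations from mean: -1.2857, -2.2857, -1.2857, 3.7143, 5.7143, -0.2857, -4.2857
Σ(x_t−x̄)(x_{t+1}−x̄) = (2.9388) + (2.9388) + (-4.7755) + (21.2245) + (-1.6327) + (1.2245) = 21.9184
Denominator Σ(x_t−x̄)² = 73.4286
r_1 = 21.9184 / 73.4286 = 0.298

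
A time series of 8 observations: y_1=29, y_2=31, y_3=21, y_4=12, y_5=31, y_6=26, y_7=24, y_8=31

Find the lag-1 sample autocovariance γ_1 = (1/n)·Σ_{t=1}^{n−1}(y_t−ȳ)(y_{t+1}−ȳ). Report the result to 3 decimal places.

-3.033

Mean ȳ = (29 + 31 + 21 + 12 + 31 + 26 + 24 + 31)/8 = 25.6250
Σ_{t=1}^{7}(y_t−ȳ)(y_{t+1}−ȳ) = -24.2656
γ_1 = -24.2656 / 8 = -3.033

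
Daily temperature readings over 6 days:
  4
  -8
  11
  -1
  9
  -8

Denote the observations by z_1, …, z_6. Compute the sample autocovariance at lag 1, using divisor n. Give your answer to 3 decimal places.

Mean z̄ = (4 − 8 + 11 − 1 + 9 − 8)/6 = 1.1667
Σ_{t=1}^{5}(z_t−z̄)(z_{t+1}−z̄) = -226.1944
γ_1 = -226.1944 / 6 = -37.699

-37.699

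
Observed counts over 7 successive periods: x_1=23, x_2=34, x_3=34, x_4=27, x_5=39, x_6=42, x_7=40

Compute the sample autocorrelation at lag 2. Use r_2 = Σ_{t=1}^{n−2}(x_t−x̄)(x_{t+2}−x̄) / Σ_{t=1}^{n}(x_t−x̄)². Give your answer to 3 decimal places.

-0.087

Mean x̄ = (23 + 34 + 34 + 27 + 39 + 42 + 40)/7 = 34.1429
Deviations from mean: -11.1429, -0.1429, -0.1429, -7.1429, 4.8571, 7.8571, 5.8571
Σ(x_t−x̄)(x_{t+2}−x̄) = (1.5918) + (1.0204) + (-0.6939) + (-56.1224) + (28.4490) = -25.7551
Denominator Σ(x_t−x̄)² = 294.8571
r_2 = -25.7551 / 294.8571 = -0.087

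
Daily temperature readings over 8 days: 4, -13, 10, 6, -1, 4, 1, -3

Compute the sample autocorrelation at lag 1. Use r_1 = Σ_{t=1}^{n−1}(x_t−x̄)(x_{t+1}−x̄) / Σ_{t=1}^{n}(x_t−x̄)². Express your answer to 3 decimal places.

Mean x̄ = (4 − 13 + 10 + 6 − 1 + 4 + 1 − 3)/8 = 1.0000
Σ(x_t−x̄)(x_{t+1}−x̄) = (-42.0000) + (-126.0000) + (45.0000) + (-10.0000) + (-6.0000) + (0.0000) + (0.0000) = -139.0000
Denominator Σ(x_t−x̄)² = 340.0000
r_1 = -139.0000 / 340.0000 = -0.409

-0.409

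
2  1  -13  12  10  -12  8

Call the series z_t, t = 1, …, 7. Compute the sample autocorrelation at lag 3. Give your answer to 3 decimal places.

0.435

Mean z̄ = (2 + 1 − 13 + 12 + 10 − 12 + 8)/7 = 1.1429
Numerator Σ_{t=1}^{4}(z_t−z̄)(z_{t+3}−z̄) = 268.3673
Denominator Σ(z_t−z̄)² = 616.8571
r_3 = 268.3673 / 616.8571 = 0.435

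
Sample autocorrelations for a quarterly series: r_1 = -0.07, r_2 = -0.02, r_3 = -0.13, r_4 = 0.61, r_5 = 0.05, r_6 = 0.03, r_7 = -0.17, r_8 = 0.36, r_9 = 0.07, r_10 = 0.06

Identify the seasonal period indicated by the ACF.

4

The largest autocorrelation is r_4 = 0.61, with a weaker echo at lag 8 (0.36); the remaining lags stay at or below 0.07.
The dominant spike at lag 4 indicates a seasonal period of 4.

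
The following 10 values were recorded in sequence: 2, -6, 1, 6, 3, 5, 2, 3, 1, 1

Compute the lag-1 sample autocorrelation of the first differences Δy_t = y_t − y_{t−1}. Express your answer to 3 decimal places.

First differences Δy: -8, 7, 5, -3, 2, -3, 1, -2, 0
Mean of differences = -0.1111
Numerator Σ(Δy_t−Δȳ)(Δy_{t+1}−Δȳ) = -52.2346
Denominator Σ(Δy_t−Δȳ)² = 164.8889
r_1(Δy) = -52.2346 / 164.8889 = -0.317

-0.317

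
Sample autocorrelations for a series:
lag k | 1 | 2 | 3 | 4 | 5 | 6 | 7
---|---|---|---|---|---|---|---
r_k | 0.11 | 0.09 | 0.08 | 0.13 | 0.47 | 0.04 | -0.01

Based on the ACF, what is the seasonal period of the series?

The largest autocorrelation is r_5 = 0.47; the remaining lags stay at or below 0.13.
The dominant spike at lag 5 indicates a seasonal period of 5.

5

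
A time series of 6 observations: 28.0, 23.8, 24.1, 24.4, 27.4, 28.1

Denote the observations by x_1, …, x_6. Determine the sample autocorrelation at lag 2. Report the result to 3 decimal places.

-0.300

Mean x̄ = (28.0 + 23.8 + 24.1 + 24.4 + 27.4 + 28.1)/6 = 25.9667
Deviations from mean: 2.0333, -2.1667, -1.8667, -1.5667, 1.4333, 2.1333
Numerator Σ_{t=1}^{4}(x_t−x̄)(x_{t+2}−x̄) = -6.4189
Denominator Σ(x_t−x̄)² = 21.3733
r_2 = -6.4189 / 21.3733 = -0.300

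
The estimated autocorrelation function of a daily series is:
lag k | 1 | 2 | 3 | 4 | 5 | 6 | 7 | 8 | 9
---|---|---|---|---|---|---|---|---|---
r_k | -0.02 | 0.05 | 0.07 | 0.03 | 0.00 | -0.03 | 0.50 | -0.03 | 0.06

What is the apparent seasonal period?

7

The largest autocorrelation is r_7 = 0.50; the remaining lags stay at or below 0.07.
The dominant spike at lag 7 indicates a seasonal period of 7.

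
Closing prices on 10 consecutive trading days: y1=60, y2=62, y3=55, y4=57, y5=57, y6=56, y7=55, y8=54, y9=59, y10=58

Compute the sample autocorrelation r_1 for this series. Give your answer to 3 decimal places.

0.164

Mean ȳ = (60 + 62 + 55 + 57 + 57 + 56 + 55 + 54 + 59 + 58)/10 = 57.3000
Numerator Σ_{t=1}^{9}(y_t−ȳ)(y_{t+1}−ȳ) = 9.2100
Denominator Σ(y_t−ȳ)² = 56.1000
r_1 = 9.2100 / 56.1000 = 0.164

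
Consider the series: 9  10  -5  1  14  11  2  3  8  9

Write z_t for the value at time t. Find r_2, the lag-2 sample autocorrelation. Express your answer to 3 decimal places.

Mean z̄ = (9 + 10 − 5 + 1 + 14 + 11 + 2 + 3 + 8 + 9)/10 = 6.2000
Numerator Σ_{t=1}^{8}(z_t−z̄)(z_{t+2}−z̄) = -228.0800
Denominator Σ(z_t−z̄)² = 297.6000
r_2 = -228.0800 / 297.6000 = -0.766

-0.766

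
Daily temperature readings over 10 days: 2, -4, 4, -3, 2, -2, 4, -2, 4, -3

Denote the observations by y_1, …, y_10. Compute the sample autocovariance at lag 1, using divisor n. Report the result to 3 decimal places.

-8.264

Mean ȳ = (2 − 4 + 4 − 3 + 2 − 2 + 4 − 2 + 4 − 3)/10 = 0.2000
Σ_{t=1}^{9}(y_t−ȳ)(y_{t+1}−ȳ) = -82.6400
γ_1 = -82.6400 / 10 = -8.264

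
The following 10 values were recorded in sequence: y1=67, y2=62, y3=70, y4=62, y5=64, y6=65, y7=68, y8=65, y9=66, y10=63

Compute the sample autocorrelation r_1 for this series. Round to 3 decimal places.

-0.575

Mean ȳ = (67 + 62 + 70 + 62 + 64 + 65 + 68 + 65 + 66 + 63)/10 = 65.2000
Numerator Σ_{t=1}^{9}(y_t−ȳ)(y_{t+1}−ȳ) = -35.4400
Denominator Σ(y_t−ȳ)² = 61.6000
r_1 = -35.4400 / 61.6000 = -0.575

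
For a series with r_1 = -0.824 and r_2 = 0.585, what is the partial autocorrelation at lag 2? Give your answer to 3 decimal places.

-0.293

φ_{22} = (r_2 − r_1²) / (1 − r_1²)
r_1² = (-0.824)² = 0.678976
Numerator = 0.585 − 0.6790 = -0.0940; denominator = 1 − 0.6790 = 0.3210
φ_{22} = -0.0940 / 0.3210 = -0.293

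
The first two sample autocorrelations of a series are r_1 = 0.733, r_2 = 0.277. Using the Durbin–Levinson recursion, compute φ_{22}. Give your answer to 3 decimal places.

-0.563

φ_{22} = (r_2 − r_1²) / (1 − r_1²)
r_1² = (0.733)² = 0.537289
Numerator = 0.277 − 0.5373 = -0.2603; denominator = 1 − 0.5373 = 0.4627
φ_{22} = -0.2603 / 0.4627 = -0.563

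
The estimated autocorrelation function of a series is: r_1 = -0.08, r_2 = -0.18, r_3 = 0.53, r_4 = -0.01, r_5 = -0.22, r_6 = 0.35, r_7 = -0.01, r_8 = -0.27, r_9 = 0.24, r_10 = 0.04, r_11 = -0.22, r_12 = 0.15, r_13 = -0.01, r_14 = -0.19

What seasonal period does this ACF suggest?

3

The largest autocorrelation is r_3 = 0.53, with weaker echoes at lags 6 (0.35), 9 (0.24) and 12 (0.15); the remaining lags stay at or below 0.04.
The dominant spike at lag 3 indicates a seasonal period of 3.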